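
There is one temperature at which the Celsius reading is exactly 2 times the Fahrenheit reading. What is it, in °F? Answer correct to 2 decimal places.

-12.31°F

Let F be the Fahrenheit reading. The Celsius reading is C = 5/9·F - 17.7778.
Require C = 2·F: 5/9·F - 17.7778 = 2·F.
(-13/9)·F = 17.7778  ⇒  F = -12.31.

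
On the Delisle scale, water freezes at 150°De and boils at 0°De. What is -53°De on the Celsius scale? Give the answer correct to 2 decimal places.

135.33°C

Linear interpolation between the fixed points: C = (-53 - 150) × 100 / (0 - 150) = 135.3333°C.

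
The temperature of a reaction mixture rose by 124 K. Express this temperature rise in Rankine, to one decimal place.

For a temperature interval the offset drops out; only the factor 1.8 applies.
124 × 1.8 = 223.2.

223.2°R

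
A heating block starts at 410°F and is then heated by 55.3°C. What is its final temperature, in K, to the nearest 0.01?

538.45 K

Initial temperature in Celsius: (410 - 32) × 5/9 = 210.0000°C.
Final Celsius temperature: 210.0000 + 55.3000 = 265.3000°C.
In kelvin: 265.3000 + 273.15 = 538.45 K.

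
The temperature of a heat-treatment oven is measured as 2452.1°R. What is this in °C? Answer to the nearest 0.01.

1089.13°C

In Celsius: (2452.1 - 491.67) × 5/9 = 1089.1278°C.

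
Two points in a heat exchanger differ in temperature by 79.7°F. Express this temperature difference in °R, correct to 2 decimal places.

Fahrenheit and Rankine degrees are the same size, so the interval is unchanged: 79.70.

79.70°R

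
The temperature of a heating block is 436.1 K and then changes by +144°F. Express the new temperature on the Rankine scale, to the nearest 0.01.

Initial temperature in Celsius: 436.1 - 273.15 = 162.9500°C.
The 144°F change is an interval, so only the factor 5/9 applies: +144 × 5/9 = +80.0000°C.
Final Celsius temperature: 162.9500 + 80.0000 = 242.9500°C.
In Rankine: 242.9500 × 1.8 + 491.67 = 928.98°R.

928.98°R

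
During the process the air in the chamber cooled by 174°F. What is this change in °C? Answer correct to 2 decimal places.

96.67°C

An interval of 1°F corresponds to 5/9°C.
174 × 5/9 = 96.67.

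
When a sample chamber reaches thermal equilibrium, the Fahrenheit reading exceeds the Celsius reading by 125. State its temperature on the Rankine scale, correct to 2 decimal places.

Let x be the Fahrenheit reading; then the Celsius reading is 5/9·x - 17.7778.
(5/9·x - 17.7778) - x = -125  ⇒  (-4/9)·x = -107.222  ⇒  x = 241.2500°F.
In Celsius: (241.25 - 32) × 5/9 = 116.2500°C.
In Rankine: 116.2500 × 1.8 + 491.67 = 700.92°R.

700.92°R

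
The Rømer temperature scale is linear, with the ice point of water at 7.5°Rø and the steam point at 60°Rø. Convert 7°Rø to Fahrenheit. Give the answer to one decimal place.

Linear interpolation between the fixed points: C = (7 - 7.5) × 100 / (60 - 7.5) = -0.9524°C.
Then -0.9524 × 1.8 + 32 = 30.3°F.

30.3°F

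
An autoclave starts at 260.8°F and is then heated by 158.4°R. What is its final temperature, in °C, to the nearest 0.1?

Initial temperature in Celsius: (260.8 - 32) × 5/9 = 127.1111°C.
The 158.4°R change is an interval, so only the factor 5/9 applies: +158.4 × 5/9 = +88.0000°C.
Final Celsius temperature: 127.1111 + 88.0000 = 215.1111°C.

215.1°C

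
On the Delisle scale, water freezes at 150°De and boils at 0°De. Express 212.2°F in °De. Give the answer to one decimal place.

-0.2°De

First in Celsius: (212.2 - 32) × 5/9 = 100.1111°C.
Linearly onto the Delisle scale: 150 + (100.1111 / 100) × (0 - 150) = -0.2°De.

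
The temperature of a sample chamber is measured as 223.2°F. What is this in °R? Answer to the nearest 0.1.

In Celsius: (223.2 - 32) × 5/9 = 106.2222°C.
In Rankine: 106.2222 × 1.8 + 491.67 = 682.9°R.

682.9°R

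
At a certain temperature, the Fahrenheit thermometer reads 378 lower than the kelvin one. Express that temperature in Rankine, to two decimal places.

Let x be the kelvin reading; then the Fahrenheit reading is 1.8·x - 459.67.
(1.8·x - 459.67) - x = -378  ⇒  (0.8)·x = 81.67  ⇒  x = 102.0875 K.
In Celsius: 102.0875 - 273.15 = -171.0625°C.
In Rankine: -171.0625 × 1.8 + 491.67 = 183.76°R.

183.76°R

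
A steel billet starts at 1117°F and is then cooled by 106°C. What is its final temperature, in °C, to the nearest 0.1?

496.8°C

Initial temperature in Celsius: (1117 - 32) × 5/9 = 602.7778°C.
Final Celsius temperature: 602.7778 - 106.0000 = 496.7778°C.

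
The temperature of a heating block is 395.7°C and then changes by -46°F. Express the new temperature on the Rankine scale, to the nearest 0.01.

The 46°F change is an interval, so only the factor 5/9 applies: -46 × 5/9 = -25.5556°C.
Final Celsius temperature: 395.7000 - 25.5556 = 370.1444°C.
In Rankine: 370.1444 × 1.8 + 491.67 = 1157.93°R.

1157.93°R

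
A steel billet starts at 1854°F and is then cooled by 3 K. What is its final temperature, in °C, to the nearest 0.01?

Initial temperature in Celsius: (1854 - 32) × 5/9 = 1012.2222°C.
The 3 K change is an interval; Kelvin and Celsius degrees are the same size, so ΔC = -3°C.
Final Celsius temperature: 1012.2222 - 3.0000 = 1009.2222°C.

1009.22°C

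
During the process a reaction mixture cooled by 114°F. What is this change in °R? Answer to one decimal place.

Fahrenheit and Rankine degrees are the same size, so the interval is unchanged: 114.0.

114.0°R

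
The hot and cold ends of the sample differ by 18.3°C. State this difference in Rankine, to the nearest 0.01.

32.94°R

An interval of 1°C corresponds to 1.8°R.
18.3 × 1.8 = 32.94.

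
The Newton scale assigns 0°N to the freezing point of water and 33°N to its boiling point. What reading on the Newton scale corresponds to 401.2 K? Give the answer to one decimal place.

First in Celsius: 401.2 - 273.15 = 128.0500°C.
Linearly onto the Newton scale: 0 + (128.0500 / 100) × (33 - 0) = 42.3°N.

42.3°N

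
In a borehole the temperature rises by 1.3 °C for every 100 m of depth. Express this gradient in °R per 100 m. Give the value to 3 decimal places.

2.340 °R/100 m

The quantity depends on a temperature interval, so only the ratio of degree sizes applies; the offset between the scales is irrelevant.
A change of 1°C is a change of 1.8°R, so 1.3 × 1.8 = 2.340.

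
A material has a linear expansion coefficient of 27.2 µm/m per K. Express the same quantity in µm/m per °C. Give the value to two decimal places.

27.20 µm/m per °C

Since only a temperature interval is involved, the additive offset between the scales drops out.
A change of 1°C is a change of 1 K, so per °C the value is 27.2 × 1 = 27.20.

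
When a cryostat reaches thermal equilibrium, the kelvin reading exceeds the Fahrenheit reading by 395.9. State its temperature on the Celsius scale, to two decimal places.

-193.44°C

Let x be the kelvin reading; then the Fahrenheit reading is 1.8·x - 459.67.
(1.8·x - 459.67) - x = -395.9  ⇒  (0.8)·x = 63.77  ⇒  x = 79.7125 K.
In Celsius: 79.7125 - 273.15 = -193.44°C.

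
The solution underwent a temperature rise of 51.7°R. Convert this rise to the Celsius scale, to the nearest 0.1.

28.7°C

Only the scale ratio 5/9 matters for a change in temperature.
51.7 × 5/9 = 28.7.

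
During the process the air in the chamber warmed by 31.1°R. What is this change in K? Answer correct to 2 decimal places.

17.28 K

An interval of 1°R corresponds to 5/9 K.
31.1 × 5/9 = 17.28.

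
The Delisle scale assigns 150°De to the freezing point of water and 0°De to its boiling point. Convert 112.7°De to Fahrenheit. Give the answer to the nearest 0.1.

76.8°F

Linear interpolation between the fixed points: C = (112.7 - 150) × 100 / (0 - 150) = 24.8667°C.
Then 24.8667 × 1.8 + 32 = 76.8°F.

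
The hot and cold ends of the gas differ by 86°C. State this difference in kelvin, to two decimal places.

Celsius and kelvin degrees are the same size, so the interval is unchanged: 86.00.

86.00 K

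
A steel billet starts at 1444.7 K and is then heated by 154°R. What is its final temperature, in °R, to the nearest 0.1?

Initial temperature in Celsius: 1444.7 - 273.15 = 1171.5500°C.
The 154°R change is an interval, so only the factor 5/9 applies: +154 × 5/9 = +85.5556°C.
Final Celsius temperature: 1171.5500 + 85.5556 = 1257.1056°C.
In Rankine: 1257.1056 × 1.8 + 491.67 = 2754.5°R.

2754.5°R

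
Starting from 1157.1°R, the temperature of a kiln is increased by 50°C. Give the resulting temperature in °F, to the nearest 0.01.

Initial temperature in Celsius: (1157.1 - 491.67) × 5/9 = 369.6833°C.
Final Celsius temperature: 369.6833 + 50.0000 = 419.6833°C.
In Fahrenheit: 419.6833 × 1.8 + 32 = 787.43°F.

787.43°F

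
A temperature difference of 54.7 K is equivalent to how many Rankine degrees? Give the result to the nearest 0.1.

For a temperature interval the offset drops out; only the factor 1.8 applies.
54.7 × 1.8 = 98.5.

98.5°R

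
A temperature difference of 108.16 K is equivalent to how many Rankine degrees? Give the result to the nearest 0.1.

An interval of 1 K corresponds to 1.8°R.
108.16 × 1.8 = 194.7.

194.7°R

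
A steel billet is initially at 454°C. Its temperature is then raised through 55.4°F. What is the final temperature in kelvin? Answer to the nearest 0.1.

The 55.4°F change is an interval, so only the factor 5/9 applies: +55.4 × 5/9 = +30.7778°C.
Final Celsius temperature: 454.0000 + 30.7778 = 484.7778°C.
In kelvin: 484.7778 + 273.15 = 757.9 K.

757.9 K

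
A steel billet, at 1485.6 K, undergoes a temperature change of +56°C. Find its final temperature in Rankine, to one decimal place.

Initial temperature in Celsius: 1485.6 - 273.15 = 1212.4500°C.
Final Celsius temperature: 1212.4500 + 56.0000 = 1268.4500°C.
In Rankine: 1268.4500 × 1.8 + 491.67 = 2774.9°R.

2774.9°R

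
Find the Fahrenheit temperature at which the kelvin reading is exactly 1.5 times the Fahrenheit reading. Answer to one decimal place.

Let F be the Fahrenheit reading. The kelvin reading is K = 5/9·F + 255.372.
Require K = 1.5·F: 5/9·F + 255.372 = 1.5·F.
(-17/18)·F = -255.372  ⇒  F = 270.4.

270.4°F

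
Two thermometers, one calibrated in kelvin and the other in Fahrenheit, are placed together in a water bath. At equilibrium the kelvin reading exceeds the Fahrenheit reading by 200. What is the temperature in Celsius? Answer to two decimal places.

51.44°C

Let x be the kelvin reading; then the Fahrenheit reading is 1.8·x - 459.67.
(1.8·x - 459.67) - x = -200  ⇒  (0.8)·x = 259.67  ⇒  x = 324.5875 K.
In Celsius: 324.5875 - 273.15 = 51.44°C.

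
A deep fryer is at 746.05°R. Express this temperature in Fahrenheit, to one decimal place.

In Celsius: (746.05 - 491.67) × 5/9 = 141.3222°C.
In Fahrenheit: 141.3222 × 1.8 + 32 = 286.4°F.

286.4°F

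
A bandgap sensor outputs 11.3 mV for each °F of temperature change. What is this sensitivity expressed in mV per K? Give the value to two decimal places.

Since only a temperature interval is involved, the additive offset between the scales drops out.
A change of 1 K is a change of 1.8°F, so per K the value is 11.3 × 1.8 = 20.34.

20.34 mV per K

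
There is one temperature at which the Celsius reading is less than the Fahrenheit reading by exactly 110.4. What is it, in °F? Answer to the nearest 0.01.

Let F be the Fahrenheit reading. The Celsius reading is C = 5/9·F - 17.7778.
Require C - F = -110.4: (-4/9)·F - 17.7778 = -110.4.
F = (-110.4 + 17.7778) / (-4/9) = 208.40.

208.40°F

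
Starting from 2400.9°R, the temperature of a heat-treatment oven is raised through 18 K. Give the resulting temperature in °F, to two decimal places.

Initial temperature in Celsius: (2400.9 - 491.67) × 5/9 = 1060.6833°C.
The 18 K change is an interval; Kelvin and Celsius degrees are the same size, so ΔC = +18°C.
Final Celsius temperature: 1060.6833 + 18.0000 = 1078.6833°C.
In Fahrenheit: 1078.6833 × 1.8 + 32 = 1973.63°F.

1973.63°F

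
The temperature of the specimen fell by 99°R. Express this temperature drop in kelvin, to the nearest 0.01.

55.00 K

An interval of 1°R corresponds to 5/9 K.
99 × 5/9 = 55.00.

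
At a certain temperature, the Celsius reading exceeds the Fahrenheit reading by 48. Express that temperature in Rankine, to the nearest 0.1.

311.7°R

Let x be the Celsius reading; then the Fahrenheit reading is 1.8·x + 32.
(1.8·x + 32) - x = -48  ⇒  (0.8)·x = -80  ⇒  x = -100.0000°C.
In Rankine: -100.0000 × 1.8 + 491.67 = 311.7°R.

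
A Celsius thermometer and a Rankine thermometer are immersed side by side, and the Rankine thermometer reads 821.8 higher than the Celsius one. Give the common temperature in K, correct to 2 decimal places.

685.81 K

Let x be the Celsius reading; then the Rankine reading is 1.8·x + 491.67.
(1.8·x + 491.67) - x = 821.8  ⇒  (0.8)·x = 330.13  ⇒  x = 412.6625°C.
In kelvin: 412.6625 + 273.15 = 685.81 K.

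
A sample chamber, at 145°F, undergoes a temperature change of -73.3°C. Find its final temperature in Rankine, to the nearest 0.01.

472.73°R

Initial temperature in Celsius: (145 - 32) × 5/9 = 62.7778°C.
Final Celsius temperature: 62.7778 - 73.3000 = -10.5222°C.
In Rankine: -10.5222 × 1.8 + 491.67 = 472.73°R.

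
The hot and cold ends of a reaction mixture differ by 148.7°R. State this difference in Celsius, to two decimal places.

82.61°C

An interval of 1°R corresponds to 5/9°C.
148.7 × 5/9 = 82.61.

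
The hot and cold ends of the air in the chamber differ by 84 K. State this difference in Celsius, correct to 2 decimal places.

84.00°C

Kelvin and Celsius degrees are the same size, so the interval is unchanged: 84.00.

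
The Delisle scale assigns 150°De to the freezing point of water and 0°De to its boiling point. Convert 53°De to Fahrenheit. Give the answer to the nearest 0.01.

Linear interpolation between the fixed points: C = (53 - 150) × 100 / (0 - 150) = 64.6667°C.
Then 64.6667 × 1.8 + 32 = 148.40°F.

148.40°F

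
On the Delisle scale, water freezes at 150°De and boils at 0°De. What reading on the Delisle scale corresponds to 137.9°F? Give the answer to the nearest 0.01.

61.75°De

First in Celsius: (137.9 - 32) × 5/9 = 58.8333°C.
Linearly onto the Delisle scale: 150 + (58.8333 / 100) × (0 - 150) = 61.75°De.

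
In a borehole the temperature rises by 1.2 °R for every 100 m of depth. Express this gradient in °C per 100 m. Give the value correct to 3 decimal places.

The quantity depends on a temperature interval, so only the ratio of degree sizes applies; the offset between the scales is irrelevant.
A change of 1°R is a change of 5/9°C, so 1.2 × 5/9 = 0.667.

0.667 °C/100 m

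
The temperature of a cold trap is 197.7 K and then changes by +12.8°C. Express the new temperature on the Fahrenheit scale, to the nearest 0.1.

Initial temperature in Celsius: 197.7 - 273.15 = -75.4500°C.
Final Celsius temperature: -75.4500 + 12.8000 = -62.6500°C.
In Fahrenheit: -62.6500 × 1.8 + 32 = -80.8°F.

-80.8°F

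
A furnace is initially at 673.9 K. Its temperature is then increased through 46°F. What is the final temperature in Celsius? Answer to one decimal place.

Initial temperature in Celsius: 673.9 - 273.15 = 400.7500°C.
The 46°F change is an interval, so only the factor 5/9 applies: +46 × 5/9 = +25.5556°C.
Final Celsius temperature: 400.7500 + 25.5556 = 426.3056°C.

426.3°C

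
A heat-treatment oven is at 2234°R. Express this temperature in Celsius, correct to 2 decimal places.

967.96°C

In Celsius: (2234 - 491.67) × 5/9 = 967.9611°C.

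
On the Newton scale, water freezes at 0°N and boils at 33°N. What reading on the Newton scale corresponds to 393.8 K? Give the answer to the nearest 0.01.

39.81°N

First in Celsius: 393.8 - 273.15 = 120.6500°C.
Linearly onto the Newton scale: 0 + (120.6500 / 100) × (33 - 0) = 39.81°N.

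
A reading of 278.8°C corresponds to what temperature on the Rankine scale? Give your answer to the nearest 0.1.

993.5°R

In Rankine: 278.8000 × 1.8 + 491.67 = 993.5°R.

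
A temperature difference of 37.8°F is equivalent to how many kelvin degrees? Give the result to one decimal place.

Only the scale ratio 5/9 matters for a change in temperature.
37.8 × 5/9 = 21.0.

21.0 K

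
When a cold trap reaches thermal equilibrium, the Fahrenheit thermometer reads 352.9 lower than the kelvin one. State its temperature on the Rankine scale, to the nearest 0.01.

240.23°R

Let x be the kelvin reading; then the Fahrenheit reading is 1.8·x - 459.67.
(1.8·x - 459.67) - x = -352.9  ⇒  (0.8)·x = 106.77  ⇒  x = 133.4625 K.
In Celsius: 133.4625 - 273.15 = -139.6875°C.
In Rankine: -139.6875 × 1.8 + 491.67 = 240.23°R.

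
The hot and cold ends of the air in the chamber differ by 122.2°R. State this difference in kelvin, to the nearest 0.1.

67.9 K

An interval of 1°R corresponds to 5/9 K.
122.2 × 5/9 = 67.9.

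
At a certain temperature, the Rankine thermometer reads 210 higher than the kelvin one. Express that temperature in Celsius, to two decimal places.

-10.65°C

Let x be the kelvin reading; then the Rankine reading is 1.8·x.
(1.8·x) - x = 210  ⇒  (0.8)·x = 210  ⇒  x = 262.5000 K.
In Celsius: 262.5 - 273.15 = -10.65°C.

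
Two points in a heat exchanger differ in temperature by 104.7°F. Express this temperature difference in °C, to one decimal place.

For a temperature interval the offset drops out; only the factor 5/9 applies.
104.7 × 5/9 = 58.2.

58.2°C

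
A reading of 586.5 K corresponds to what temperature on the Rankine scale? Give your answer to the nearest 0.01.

In Celsius: 586.5 - 273.15 = 313.3500°C.
In Rankine: 313.3500 × 1.8 + 491.67 = 1055.70°R.

1055.70°R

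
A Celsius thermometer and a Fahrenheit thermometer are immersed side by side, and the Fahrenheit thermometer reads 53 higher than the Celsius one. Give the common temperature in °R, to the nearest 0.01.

538.92°R

Let x be the Celsius reading; then the Fahrenheit reading is 1.8·x + 32.
(1.8·x + 32) - x = 53  ⇒  (0.8)·x = 21  ⇒  x = 26.2500°C.
In Rankine: 26.2500 × 1.8 + 491.67 = 538.92°R.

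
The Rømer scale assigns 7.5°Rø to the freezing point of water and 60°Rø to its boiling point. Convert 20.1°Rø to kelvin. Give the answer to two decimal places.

Linear interpolation between the fixed points: C = (20.1 - 7.5) × 100 / (60 - 7.5) = 24.0000°C.
Then 24.0000 + 273.15 = 297.15 K.

297.15 K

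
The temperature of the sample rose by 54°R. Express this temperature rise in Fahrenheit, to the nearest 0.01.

Rankine and Fahrenheit degrees are the same size, so the interval is unchanged: 54.00.

54.00°F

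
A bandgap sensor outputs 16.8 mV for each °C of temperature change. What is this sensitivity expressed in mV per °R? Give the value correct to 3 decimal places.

9.333 mV per °R

Since only a temperature interval is involved, the additive offset between the scales drops out.
A change of 1°R is a change of 5/9°C, so per °R the value is 16.8 × 5/9 = 9.333.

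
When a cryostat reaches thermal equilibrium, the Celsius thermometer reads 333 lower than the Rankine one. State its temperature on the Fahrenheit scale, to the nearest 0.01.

-325.01°F

Let x be the Rankine reading; then the Celsius reading is 5/9·x - 273.15.
(5/9·x - 273.15) - x = -333  ⇒  (-4/9)·x = -59.85  ⇒  x = 134.6625°R.
In Celsius: (134.6625 - 491.67) × 5/9 = -198.3375°C.
In Fahrenheit: -198.3375 × 1.8 + 32 = -325.01°F.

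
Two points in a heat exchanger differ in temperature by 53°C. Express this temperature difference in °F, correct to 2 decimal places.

95.40°F

Only the scale ratio 1.8 matters for a change in temperature.
53 × 1.8 = 95.40.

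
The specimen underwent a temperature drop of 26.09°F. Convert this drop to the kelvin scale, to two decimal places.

For a temperature interval the offset drops out; only the factor 5/9 applies.
26.09 × 5/9 = 14.49.

14.49 K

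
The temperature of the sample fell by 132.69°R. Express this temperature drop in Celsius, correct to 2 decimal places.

73.72°C

Only the scale ratio 5/9 matters for a change in temperature.
132.69 × 5/9 = 73.72.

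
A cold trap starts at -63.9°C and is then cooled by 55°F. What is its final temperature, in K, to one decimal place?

The 55°F change is an interval, so only the factor 5/9 applies: -55 × 5/9 = -30.5556°C.
Final Celsius temperature: -63.9000 - 30.5556 = -94.4556°C.
In kelvin: -94.4556 + 273.15 = 178.7 K.

178.7 K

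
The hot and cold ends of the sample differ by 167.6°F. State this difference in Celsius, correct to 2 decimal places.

An interval of 1°F corresponds to 5/9°C.
167.6 × 5/9 = 93.11.

93.11°C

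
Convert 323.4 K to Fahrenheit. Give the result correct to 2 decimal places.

In Celsius: 323.4 - 273.15 = 50.2500°C.
In Fahrenheit: 50.2500 × 1.8 + 32 = 122.45°F.

122.45°F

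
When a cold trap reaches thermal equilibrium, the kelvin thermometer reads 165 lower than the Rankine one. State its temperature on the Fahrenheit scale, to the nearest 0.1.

-88.4°F

Let x be the Rankine reading; then the kelvin reading is 5/9·x.
(5/9·x) - x = -165  ⇒  (-4/9)·x = -165  ⇒  x = 371.2500°R.
In Celsius: (371.25 - 491.67) × 5/9 = -66.9000°C.
In Fahrenheit: -66.9000 × 1.8 + 32 = -88.4°F.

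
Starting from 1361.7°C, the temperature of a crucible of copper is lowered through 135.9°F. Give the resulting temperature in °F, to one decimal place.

The 135.9°F change is an interval, so only the factor 5/9 applies: -135.9 × 5/9 = -75.5000°C.
Final Celsius temperature: 1361.7000 - 75.5000 = 1286.2000°C.
In Fahrenheit: 1286.2000 × 1.8 + 32 = 2347.2°F.

2347.2°F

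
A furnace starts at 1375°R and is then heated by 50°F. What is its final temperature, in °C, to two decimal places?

Initial temperature in Celsius: (1375 - 491.67) × 5/9 = 490.7389°C.
The 50°F change is an interval, so only the factor 5/9 applies: +50 × 5/9 = +27.7778°C.
Final Celsius temperature: 490.7389 + 27.7778 = 518.5167°C.

518.52°C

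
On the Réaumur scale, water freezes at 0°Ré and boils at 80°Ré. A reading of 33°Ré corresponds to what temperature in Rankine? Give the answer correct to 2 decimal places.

Linear interpolation between the fixed points: C = (33 - 0) × 100 / (80 - 0) = 41.2500°C.
Then 41.2500 × 1.8 + 491.67 = 565.92°R.

565.92°R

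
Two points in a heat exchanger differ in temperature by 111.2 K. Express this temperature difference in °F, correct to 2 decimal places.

200.16°F

An interval of 1 K corresponds to 1.8°F.
111.2 × 1.8 = 200.16.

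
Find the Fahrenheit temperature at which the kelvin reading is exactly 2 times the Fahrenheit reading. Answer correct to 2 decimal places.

176.80°F

Let F be the Fahrenheit reading. The kelvin reading is K = 5/9·F + 255.372.
Require K = 2·F: 5/9·F + 255.372 = 2·F.
(-13/9)·F = -255.372  ⇒  F = 176.80.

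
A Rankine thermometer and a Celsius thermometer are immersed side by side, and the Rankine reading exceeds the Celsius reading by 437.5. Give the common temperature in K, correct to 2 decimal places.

Let x be the Rankine reading; then the Celsius reading is 5/9·x - 273.15.
(5/9·x - 273.15) - x = -437.5  ⇒  (-4/9)·x = -164.35  ⇒  x = 369.7875°R.
In Celsius: (369.7875 - 491.67) × 5/9 = -67.7125°C.
In kelvin: -67.7125 + 273.15 = 205.44 K.

205.44 K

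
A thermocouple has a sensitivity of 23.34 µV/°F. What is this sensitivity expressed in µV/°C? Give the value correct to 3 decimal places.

The quantity depends on a temperature interval, so only the ratio of degree sizes applies; the offset between the scales is irrelevant.
A change of 1°C is a change of 1.8°F, so per °C the value is 23.34 × 1.8 = 42.012.

42.012 µV/°C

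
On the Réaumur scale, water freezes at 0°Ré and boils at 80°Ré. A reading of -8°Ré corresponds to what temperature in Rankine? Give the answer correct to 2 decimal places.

473.67°R

Linear interpolation between the fixed points: C = (-8 - 0) × 100 / (80 - 0) = -10.0000°C.
Then -10.0000 × 1.8 + 491.67 = 473.67°R.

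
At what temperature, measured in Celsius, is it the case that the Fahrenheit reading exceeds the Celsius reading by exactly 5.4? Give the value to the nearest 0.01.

-33.25°C

Let C be the Celsius reading. The Fahrenheit reading is F = 1.8·C + 32.
Require F - C = 5.4: (0.8)·C + 32 = 5.4.
C = (5.4 - 32) / (0.8) = -33.25.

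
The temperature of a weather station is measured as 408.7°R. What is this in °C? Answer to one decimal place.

-46.1°C

In Celsius: (408.7 - 491.67) × 5/9 = -46.0944°C.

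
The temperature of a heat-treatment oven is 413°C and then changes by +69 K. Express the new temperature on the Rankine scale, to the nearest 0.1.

The 69 K change is an interval; Kelvin and Celsius degrees are the same size, so ΔC = +69°C.
Final Celsius temperature: 413.0000 + 69.0000 = 482.0000°C.
In Rankine: 482.0000 × 1.8 + 491.67 = 1359.3°R.

1359.3°R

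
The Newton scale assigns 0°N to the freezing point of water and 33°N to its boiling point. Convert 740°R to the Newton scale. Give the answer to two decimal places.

45.53°N

First in Celsius: (740 - 491.67) × 5/9 = 137.9611°C.
Linearly onto the Newton scale: 0 + (137.9611 / 100) × (33 - 0) = 45.53°N.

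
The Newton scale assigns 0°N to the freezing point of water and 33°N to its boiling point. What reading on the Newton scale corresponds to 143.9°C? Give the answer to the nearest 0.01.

47.49°N

Linearly onto the Newton scale: 0 + (143.9000 / 100) × (33 - 0) = 47.49°N.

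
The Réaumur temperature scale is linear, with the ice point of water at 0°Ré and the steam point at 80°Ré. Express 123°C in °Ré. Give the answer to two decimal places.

98.40°Ré

Linearly onto the Réaumur scale: 0 + (123.0000 / 100) × (80 - 0) = 98.40°Ré.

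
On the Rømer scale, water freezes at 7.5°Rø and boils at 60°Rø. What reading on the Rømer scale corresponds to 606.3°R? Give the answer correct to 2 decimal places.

First in Celsius: (606.3 - 491.67) × 5/9 = 63.6833°C.
Linearly onto the Rømer scale: 7.5 + (63.6833 / 100) × (60 - 7.5) = 40.93°Rø.

40.93°Rø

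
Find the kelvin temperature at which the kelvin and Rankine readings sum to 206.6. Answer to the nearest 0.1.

73.8 K

Let K be the kelvin reading. The Rankine reading is R = 1.8·K.
Require K + R = 206.6: (2.8)·K = 206.6.
K = (206.6) / (2.8) = 73.8.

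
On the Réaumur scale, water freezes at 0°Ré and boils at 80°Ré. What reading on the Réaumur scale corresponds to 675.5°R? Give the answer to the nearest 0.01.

First in Celsius: (675.5 - 491.67) × 5/9 = 102.1278°C.
Linearly onto the Réaumur scale: 0 + (102.1278 / 100) × (80 - 0) = 81.70°Ré.

81.70°Ré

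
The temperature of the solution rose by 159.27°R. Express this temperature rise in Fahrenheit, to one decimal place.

159.3°F

Rankine and Fahrenheit degrees are the same size, so the interval is unchanged: 159.3.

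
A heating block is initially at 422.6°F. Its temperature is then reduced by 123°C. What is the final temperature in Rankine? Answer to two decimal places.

660.87°R

Initial temperature in Celsius: (422.6 - 32) × 5/9 = 217.0000°C.
Final Celsius temperature: 217.0000 - 123.0000 = 94.0000°C.
In Rankine: 94.0000 × 1.8 + 491.67 = 660.87°R.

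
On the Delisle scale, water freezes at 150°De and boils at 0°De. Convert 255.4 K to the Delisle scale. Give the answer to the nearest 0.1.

176.6°De

First in Celsius: 255.4 - 273.15 = -17.7500°C.
Linearly onto the Delisle scale: 150 + (-17.7500 / 100) × (0 - 150) = 176.6°De.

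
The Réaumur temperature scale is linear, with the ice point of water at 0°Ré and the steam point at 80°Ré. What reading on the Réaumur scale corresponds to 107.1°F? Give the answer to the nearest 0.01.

First in Celsius: (107.1 - 32) × 5/9 = 41.7222°C.
Linearly onto the Réaumur scale: 0 + (41.7222 / 100) × (80 - 0) = 33.38°Ré.

33.38°Ré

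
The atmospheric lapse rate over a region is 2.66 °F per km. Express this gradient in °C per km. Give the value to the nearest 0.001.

1.478 °C/km

The quantity depends on a temperature interval, so only the ratio of degree sizes applies; the offset between the scales is irrelevant.
A change of 1°F is a change of 5/9°C, so 2.66 × 5/9 = 1.478.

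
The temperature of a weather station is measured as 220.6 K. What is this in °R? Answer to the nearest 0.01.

397.08°R

In Celsius: 220.6 - 273.15 = -52.5500°C.
In Rankine: -52.5500 × 1.8 + 491.67 = 397.08°R.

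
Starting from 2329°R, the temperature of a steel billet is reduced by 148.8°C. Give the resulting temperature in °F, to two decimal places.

Initial temperature in Celsius: (2329 - 491.67) × 5/9 = 1020.7389°C.
Final Celsius temperature: 1020.7389 - 148.8000 = 871.9389°C.
In Fahrenheit: 871.9389 × 1.8 + 32 = 1601.49°F.

1601.49°F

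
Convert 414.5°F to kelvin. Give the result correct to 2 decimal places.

485.65 K

In Celsius: (414.5 - 32) × 5/9 = 212.5000°C.
In kelvin: 212.5000 + 273.15 = 485.65 K.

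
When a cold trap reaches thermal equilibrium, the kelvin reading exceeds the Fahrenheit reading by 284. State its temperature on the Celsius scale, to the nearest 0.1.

Let x be the Fahrenheit reading; then the kelvin reading is 5/9·x + 255.372.
(5/9·x + 255.372) - x = 284  ⇒  (-4/9)·x = 28.6278  ⇒  x = -64.4125°F.
In Celsius: (-64.4125 - 32) × 5/9 = -53.6°C.

-53.6°C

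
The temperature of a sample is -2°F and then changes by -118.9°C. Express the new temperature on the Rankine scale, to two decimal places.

Initial temperature in Celsius: (-2 - 32) × 5/9 = -18.8889°C.
Final Celsius temperature: -18.8889 - 118.9000 = -137.7889°C.
In Rankine: -137.7889 × 1.8 + 491.67 = 243.65°R.

243.65°R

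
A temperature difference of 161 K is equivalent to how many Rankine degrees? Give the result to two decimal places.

289.80°R

Only the scale ratio 1.8 matters for a change in temperature.
161 × 1.8 = 289.80.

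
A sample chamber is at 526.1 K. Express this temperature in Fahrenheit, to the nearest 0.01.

In Celsius: 526.1 - 273.15 = 252.9500°C.
In Fahrenheit: 252.9500 × 1.8 + 32 = 487.31°F.

487.31°F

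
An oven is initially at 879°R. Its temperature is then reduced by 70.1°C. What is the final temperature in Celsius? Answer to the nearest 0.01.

Initial temperature in Celsius: (879 - 491.67) × 5/9 = 215.1833°C.
Final Celsius temperature: 215.1833 - 70.1000 = 145.0833°C.

145.08°C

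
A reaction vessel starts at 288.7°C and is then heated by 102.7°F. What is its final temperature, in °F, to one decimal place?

654.4°F

The 102.7°F change is an interval, so only the factor 5/9 applies: +102.7 × 5/9 = +57.0556°C.
Final Celsius temperature: 288.7000 + 57.0556 = 345.7556°C.
In Fahrenheit: 345.7556 × 1.8 + 32 = 654.4°F.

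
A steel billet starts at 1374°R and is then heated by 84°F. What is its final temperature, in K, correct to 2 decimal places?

Initial temperature in Celsius: (1374 - 491.67) × 5/9 = 490.1833°C.
The 84°F change is an interval, so only the factor 5/9 applies: +84 × 5/9 = +46.6667°C.
Final Celsius temperature: 490.1833 + 46.6667 = 536.8500°C.
In kelvin: 536.8500 + 273.15 = 810.00 K.

810.00 K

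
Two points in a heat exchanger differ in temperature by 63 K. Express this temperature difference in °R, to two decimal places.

For a temperature interval the offset drops out; only the factor 1.8 applies.
63 × 1.8 = 113.40.

113.40°R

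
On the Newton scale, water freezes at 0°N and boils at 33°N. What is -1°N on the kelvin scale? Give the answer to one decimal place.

270.1 K

Linear interpolation between the fixed points: C = (-1 - 0) × 100 / (33 - 0) = -3.0303°C.
Then -3.0303 + 273.15 = 270.1 K.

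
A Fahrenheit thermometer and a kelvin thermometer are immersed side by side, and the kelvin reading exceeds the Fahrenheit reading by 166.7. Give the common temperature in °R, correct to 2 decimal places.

659.18°R

Let x be the Fahrenheit reading; then the kelvin reading is 5/9·x + 255.372.
(5/9·x + 255.372) - x = 166.7  ⇒  (-4/9)·x = -88.6722  ⇒  x = 199.5125°F.
In Celsius: (199.5125 - 32) × 5/9 = 93.0625°C.
In Rankine: 93.0625 × 1.8 + 491.67 = 659.18°R.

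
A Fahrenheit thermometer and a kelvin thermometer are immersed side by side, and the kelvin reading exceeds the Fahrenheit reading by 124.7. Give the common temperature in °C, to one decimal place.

145.6°C

Let x be the Fahrenheit reading; then the kelvin reading is 5/9·x + 255.372.
(5/9·x + 255.372) - x = 124.7  ⇒  (-4/9)·x = -130.672  ⇒  x = 294.0125°F.
In Celsius: (294.0125 - 32) × 5/9 = 145.6°C.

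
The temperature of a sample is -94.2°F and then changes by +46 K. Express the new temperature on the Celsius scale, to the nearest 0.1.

-24.1°C

Initial temperature in Celsius: (-94.2 - 32) × 5/9 = -70.1111°C.
The 46 K change is an interval; Kelvin and Celsius degrees are the same size, so ΔC = +46°C.
Final Celsius temperature: -70.1111 + 46.0000 = -24.1111°C.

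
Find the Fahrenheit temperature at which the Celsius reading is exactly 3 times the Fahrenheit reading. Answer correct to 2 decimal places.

-7.27°F

Let F be the Fahrenheit reading. The Celsius reading is C = 5/9·F - 17.7778.
Require C = 3·F: 5/9·F - 17.7778 = 3·F.
(-22/9)·F = 17.7778  ⇒  F = -7.27.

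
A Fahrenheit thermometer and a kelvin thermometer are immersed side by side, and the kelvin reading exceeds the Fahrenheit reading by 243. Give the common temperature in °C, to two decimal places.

-2.31°C

Let x be the Fahrenheit reading; then the kelvin reading is 5/9·x + 255.372.
(5/9·x + 255.372) - x = 243  ⇒  (-4/9)·x = -12.3722  ⇒  x = 27.8375°F.
In Celsius: (27.8375 - 32) × 5/9 = -2.31°C.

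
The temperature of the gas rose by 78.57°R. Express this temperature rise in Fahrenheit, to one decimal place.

78.6°F

Rankine and Fahrenheit degrees are the same size, so the interval is unchanged: 78.6.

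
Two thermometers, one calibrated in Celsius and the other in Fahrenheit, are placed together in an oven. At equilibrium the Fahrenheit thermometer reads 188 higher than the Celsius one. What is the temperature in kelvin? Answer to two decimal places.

Let x be the Celsius reading; then the Fahrenheit reading is 1.8·x + 32.
(1.8·x + 32) - x = 188  ⇒  (0.8)·x = 156  ⇒  x = 195.0000°C.
In kelvin: 195.0000 + 273.15 = 468.15 K.

468.15 K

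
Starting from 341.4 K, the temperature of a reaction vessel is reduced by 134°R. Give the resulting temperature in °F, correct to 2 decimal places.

20.85°F

Initial temperature in Celsius: 341.4 - 273.15 = 68.2500°C.
The 134°R change is an interval, so only the factor 5/9 applies: -134 × 5/9 = -74.4444°C.
Final Celsius temperature: 68.2500 - 74.4444 = -6.1944°C.
In Fahrenheit: -6.1944 × 1.8 + 32 = 20.85°F.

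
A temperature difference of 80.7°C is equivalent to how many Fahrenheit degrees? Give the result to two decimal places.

For a temperature interval the offset drops out; only the factor 1.8 applies.
80.7 × 1.8 = 145.26.

145.26°F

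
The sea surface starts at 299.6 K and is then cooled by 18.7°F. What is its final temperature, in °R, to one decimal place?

Initial temperature in Celsius: 299.6 - 273.15 = 26.4500°C.
The 18.7°F change is an interval, so only the factor 5/9 applies: -18.7 × 5/9 = -10.3889°C.
Final Celsius temperature: 26.4500 - 10.3889 = 16.0611°C.
In Rankine: 16.0611 × 1.8 + 491.67 = 520.6°R.

520.6°R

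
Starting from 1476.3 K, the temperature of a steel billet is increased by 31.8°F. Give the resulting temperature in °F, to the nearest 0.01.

Initial temperature in Celsius: 1476.3 - 273.15 = 1203.1500°C.
The 31.8°F change is an interval, so only the factor 5/9 applies: +31.8 × 5/9 = +17.6667°C.
Final Celsius temperature: 1203.1500 + 17.6667 = 1220.8167°C.
In Fahrenheit: 1220.8167 × 1.8 + 32 = 2229.47°F.

2229.47°F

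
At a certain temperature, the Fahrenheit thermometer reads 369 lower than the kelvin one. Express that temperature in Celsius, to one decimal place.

-159.8°C

Let x be the kelvin reading; then the Fahrenheit reading is 1.8·x - 459.67.
(1.8·x - 459.67) - x = -369  ⇒  (0.8)·x = 90.67  ⇒  x = 113.3375 K.
In Celsius: 113.3375 - 273.15 = -159.8°C.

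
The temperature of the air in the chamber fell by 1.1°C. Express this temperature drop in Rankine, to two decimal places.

Only the scale ratio 1.8 matters for a change in temperature.
1.1 × 1.8 = 1.98.

1.98°R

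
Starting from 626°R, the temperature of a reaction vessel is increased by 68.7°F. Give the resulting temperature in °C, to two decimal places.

112.79°C

Initial temperature in Celsius: (626 - 491.67) × 5/9 = 74.6278°C.
The 68.7°F change is an interval, so only the factor 5/9 applies: +68.7 × 5/9 = +38.1667°C.
Final Celsius temperature: 74.6278 + 38.1667 = 112.7944°C.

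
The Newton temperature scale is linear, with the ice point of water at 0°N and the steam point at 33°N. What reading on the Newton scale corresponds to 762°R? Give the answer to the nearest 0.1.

49.6°N

First in Celsius: (762 - 491.67) × 5/9 = 150.1833°C.
Linearly onto the Newton scale: 0 + (150.1833 / 100) × (33 - 0) = 49.6°N.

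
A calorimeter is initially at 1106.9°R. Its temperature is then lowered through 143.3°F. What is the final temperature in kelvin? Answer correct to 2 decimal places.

Initial temperature in Celsius: (1106.9 - 491.67) × 5/9 = 341.7944°C.
The 143.3°F change is an interval, so only the factor 5/9 applies: -143.3 × 5/9 = -79.6111°C.
Final Celsius temperature: 341.7944 - 79.6111 = 262.1833°C.
In kelvin: 262.1833 + 273.15 = 535.33 K.

535.33 K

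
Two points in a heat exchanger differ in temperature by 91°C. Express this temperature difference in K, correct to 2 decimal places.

Celsius and kelvin degrees are the same size, so the interval is unchanged: 91.00.

91.00 K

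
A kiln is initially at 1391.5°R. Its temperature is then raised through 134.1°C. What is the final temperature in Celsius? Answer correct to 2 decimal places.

Initial temperature in Celsius: (1391.5 - 491.67) × 5/9 = 499.9056°C.
Final Celsius temperature: 499.9056 + 134.1000 = 634.0056°C.

634.01°C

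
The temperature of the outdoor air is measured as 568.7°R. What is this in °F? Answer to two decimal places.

109.03°F

In Celsius: (568.7 - 491.67) × 5/9 = 42.7944°C.
In Fahrenheit: 42.7944 × 1.8 + 32 = 109.03°F.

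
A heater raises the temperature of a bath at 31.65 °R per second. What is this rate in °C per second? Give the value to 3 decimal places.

The quantity depends on a temperature interval, so only the ratio of degree sizes applies; the offset between the scales is irrelevant.
A change of 1°R is a change of 5/9°C, so 31.65 × 5/9 = 17.583.

17.583 °C/second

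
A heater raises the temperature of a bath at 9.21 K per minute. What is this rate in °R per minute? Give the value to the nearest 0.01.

The quantity depends on a temperature interval, so only the ratio of degree sizes applies; the offset between the scales is irrelevant.
A change of 1 K is a change of 1.8°R, so 9.21 × 1.8 = 16.58.

16.58 °R/minute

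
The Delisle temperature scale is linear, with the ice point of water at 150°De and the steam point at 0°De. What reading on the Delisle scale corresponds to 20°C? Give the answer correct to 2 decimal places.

120.00°De

Linearly onto the Delisle scale: 150 + (20.0000 / 100) × (0 - 150) = 120.00°De.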